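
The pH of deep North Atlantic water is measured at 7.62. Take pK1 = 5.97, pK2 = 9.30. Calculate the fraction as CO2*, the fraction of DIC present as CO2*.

α₀ = 0.0215

α₀ = 1 / (1 + K1/[H⁺] + K1K2/[H⁺]²) = 1 / (1 + 10^+1.65 + 10^-0.03)
   = 1 / (1 + 44.668 + 0.93325) = 1/46.602 = 0.02146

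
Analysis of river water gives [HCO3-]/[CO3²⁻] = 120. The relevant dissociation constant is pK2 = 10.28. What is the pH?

pH = 8.20

From K2 = [H⁺][CO3²⁻]/[HCO3-]:  pH = pK2 − log₁₀([HCO3-]/[CO3²⁻])
log₁₀(120) = +2.079
pH = 10.28 − (+2.079) = 8.20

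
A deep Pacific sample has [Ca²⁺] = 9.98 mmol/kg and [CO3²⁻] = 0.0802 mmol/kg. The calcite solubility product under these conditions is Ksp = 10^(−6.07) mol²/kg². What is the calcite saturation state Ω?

Ksp = 10^(−6.07) = 8.511×10^-7
Ω = [Ca²⁺][CO3²⁻]/Ksp = (9.98×10^-3)(0.0802×10^-3) / 8.511×10^-7 = 0.940

Ω = 0.940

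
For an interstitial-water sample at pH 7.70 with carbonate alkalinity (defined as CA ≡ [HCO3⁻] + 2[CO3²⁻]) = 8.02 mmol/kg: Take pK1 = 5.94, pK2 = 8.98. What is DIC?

CA = [HCO3⁻] + 2[CO3²⁻] = (α₁ + 2α₂)·DIC
At pH 7.70: [H⁺]/K1 = 10^-1.76 = 0.017378, K2/[H⁺] = 10^-1.28 = 0.052481
α₁ = 1/(1 + 0.017378 + 0.052481) = 1/1.0699 = 0.9347; α₂ = α₁·K2/[H⁺] = 0.04905
α₁ + 2α₂ = 1.0328
DIC = CA / (α₁ + 2α₂) = 8.02 / 1.0328 = 7.77 mmol/kg

DIC = 7.77 mmol/kg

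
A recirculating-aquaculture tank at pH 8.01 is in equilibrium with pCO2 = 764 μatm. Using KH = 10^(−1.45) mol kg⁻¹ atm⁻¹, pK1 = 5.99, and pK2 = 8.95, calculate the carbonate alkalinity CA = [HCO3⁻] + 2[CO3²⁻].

CA = 3.49 mmol/kg

[CO2*] = KH · pCO2 = 10^(−1.45) × 764×10^-6 = 2.711×10^-5 mol/kg
α₀ = 1/(1 + K1/[H⁺] + K1K2/[H⁺]²) = 1/(1 + 10^+2.02 + 10^+1.08) = 0.008494
DIC = [CO2*]/α₀ = 2.711×10^-5 / 0.008494 = 3.192 mmol/kg
CA = (α₁ + 2α₂)·DIC = (0.8894 + 2×0.1021) × 3.192 = 3.49 mmol/kg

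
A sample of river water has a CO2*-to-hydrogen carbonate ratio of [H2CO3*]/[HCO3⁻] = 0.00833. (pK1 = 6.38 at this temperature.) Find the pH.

pH = 8.46

From K1 = [H⁺][HCO3⁻]/[H2CO3*]:  pH = pK1 − log₁₀([H2CO3*]/[HCO3⁻])
log₁₀(0.00833) = -2.079
pH = 6.38 − (-2.079) = 8.46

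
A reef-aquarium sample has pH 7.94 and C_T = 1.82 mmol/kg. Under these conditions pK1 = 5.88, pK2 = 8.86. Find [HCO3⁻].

[HCO3⁻] = 1.61 mmol/kg

α₁ = 1 / (1 + [H⁺]/K1 + K2/[H⁺]) = 1 / (1 + 10^-2.06 + 10^-0.92)
   = 1 / (1 + 0.0087096 + 0.12023) = 1/1.1289 = 0.8858
[HCO3⁻] = α₁ × DIC = 0.8858 × 1.82 = 1.61 mmol/kg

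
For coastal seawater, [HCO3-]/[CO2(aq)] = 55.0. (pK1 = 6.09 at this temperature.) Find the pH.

From K1 = [H⁺][HCO3-]/[CO2(aq)]:  pH = pK1 + log₁₀([HCO3-]/[CO2(aq)])
log₁₀(55.0) = +1.740
pH = 6.09 + (+1.740) = 7.83

pH = 7.83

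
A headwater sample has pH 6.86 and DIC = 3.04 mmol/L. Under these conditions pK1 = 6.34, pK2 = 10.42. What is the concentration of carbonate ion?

α₂ = 1 / (1 + [H⁺]/K2 + [H⁺]²/(K1K2)) = 1 / (1 + 10^+3.56 + 10^+3.04)
   = 1 / (1 + 3630.8 + 1096.5) = 1/4728.3 = 0.0002115
[CO3²⁻] = α₂ × DIC = 0.0002115 × 3.04 = 0.000643 mmol/L = 0.643 μmol/L

[CO3²⁻] = 0.643 μmol/L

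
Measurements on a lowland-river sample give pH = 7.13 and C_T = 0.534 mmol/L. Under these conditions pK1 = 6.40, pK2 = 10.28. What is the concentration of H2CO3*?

α₀ = 1 / (1 + K1/[H⁺] + K1K2/[H⁺]²) = 1 / (1 + 10^+0.73 + 10^-2.42)
   = 1 / (1 + 5.3703 + 0.0038019) = 1/6.3741 = 0.1569
[CO2*] = α₀ × DIC = 0.1569 × 0.534 = 0.0838 mmol/L

[CO2*] = 0.0838 mmol/L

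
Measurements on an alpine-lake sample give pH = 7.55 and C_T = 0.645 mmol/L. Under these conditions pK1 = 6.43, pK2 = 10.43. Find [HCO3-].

α₁ = 1 / (1 + [H⁺]/K1 + K2/[H⁺]) = 1 / (1 + 10^-1.12 + 10^-2.88)
   = 1 / (1 + 0.075858 + 0.0013183) = 1/1.0772 = 0.9284
[HCO3⁻] = α₁ × DIC = 0.9284 × 0.645 = 0.599 mmol/L

[HCO3⁻] = 0.599 mmol/L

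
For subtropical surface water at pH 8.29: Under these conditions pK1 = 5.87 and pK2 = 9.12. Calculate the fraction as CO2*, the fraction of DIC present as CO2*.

α₀ = 1 / (1 + K1/[H⁺] + K1K2/[H⁺]²) = 1 / (1 + 10^+2.42 + 10^+1.59)
   = 1 / (1 + 263.03 + 38.905) = 1/302.93 = 0.003301

α₀ = 0.00330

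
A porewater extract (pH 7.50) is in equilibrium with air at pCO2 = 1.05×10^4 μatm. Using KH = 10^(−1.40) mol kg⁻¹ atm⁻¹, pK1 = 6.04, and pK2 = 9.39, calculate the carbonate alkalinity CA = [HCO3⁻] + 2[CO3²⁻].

CA = 12.4 mmol/kg

[CO2*] = KH · pCO2 = 10^(−1.40) × 1.05×10^4×10^-6 = 4.180×10^-4 mol/kg
α₀ = 1/(1 + K1/[H⁺] + K1K2/[H⁺]²) = 1/(1 + 10^+1.46 + 10^-0.43) = 0.03310
DIC = [CO2*]/α₀ = 4.180×10^-4 / 0.03310 = 12.63 mmol/kg
CA = (α₁ + 2α₂)·DIC = (0.9546 + 2×0.01230) × 12.63 = 12.4 mmol/kg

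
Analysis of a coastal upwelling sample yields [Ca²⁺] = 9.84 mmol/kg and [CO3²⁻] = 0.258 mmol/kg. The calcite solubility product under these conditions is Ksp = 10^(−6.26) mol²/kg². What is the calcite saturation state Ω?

Ω = 4.62

Ksp = 10^(−6.26) = 5.495×10^-7
Ω = [Ca²⁺][CO3²⁻]/Ksp = (9.84×10^-3)(0.258×10^-3) / 5.495×10^-7 = 4.62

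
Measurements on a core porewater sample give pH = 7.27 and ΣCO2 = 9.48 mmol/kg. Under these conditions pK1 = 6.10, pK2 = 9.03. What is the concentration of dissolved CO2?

α₀ = 1 / (1 + K1/[H⁺] + K1K2/[H⁺]²) = 1 / (1 + 10^+1.17 + 10^-0.59)
   = 1 / (1 + 14.791 + 0.25704) = 1/16.048 = 0.06231
[CO2*] = α₀ × DIC = 0.06231 × 9.48 = 0.591 mmol/kg

[CO2*] = 0.591 mmol/kg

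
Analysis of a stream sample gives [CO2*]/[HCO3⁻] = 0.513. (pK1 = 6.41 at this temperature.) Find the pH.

pH = 6.70

From K1 = [H⁺][HCO3⁻]/[CO2*]:  pH = pK1 − log₁₀([CO2*]/[HCO3⁻])
log₁₀(0.513) = -0.290
pH = 6.41 − (-0.290) = 6.70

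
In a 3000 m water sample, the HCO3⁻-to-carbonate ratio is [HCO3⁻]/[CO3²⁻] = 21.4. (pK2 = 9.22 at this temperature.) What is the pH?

From K2 = [H⁺][CO3²⁻]/[HCO3⁻]:  pH = pK2 − log₁₀([HCO3⁻]/[CO3²⁻])
log₁₀(21.4) = +1.330
pH = 9.22 − (+1.330) = 7.89

pH = 7.89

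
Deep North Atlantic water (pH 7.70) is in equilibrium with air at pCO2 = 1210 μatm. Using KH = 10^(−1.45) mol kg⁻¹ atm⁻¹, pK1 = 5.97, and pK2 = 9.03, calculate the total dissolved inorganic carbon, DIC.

[CO2*] = KH · pCO2 = 10^(−1.45) × 1210×10^-6 = 4.293×10^-5 mol/kg
α₀ = 1/(1 + K1/[H⁺] + K1K2/[H⁺]²) = 1/(1 + 10^+1.73 + 10^+0.40) = 0.01748
DIC = [CO2*]/α₀ = 4.293×10^-5 / 0.01748 = 2.46 mmol/kg

DIC = 2.46 mmol/kg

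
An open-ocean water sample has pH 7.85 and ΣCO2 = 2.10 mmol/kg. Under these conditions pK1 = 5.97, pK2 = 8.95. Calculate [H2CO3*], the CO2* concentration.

α₀ = 1 / (1 + K1/[H⁺] + K1K2/[H⁺]²) = 1 / (1 + 10^+1.88 + 10^+0.78)
   = 1 / (1 + 75.858 + 6.0256) = 1/82.883 = 0.01207
[CO2*] = α₀ × DIC = 0.01207 × 2.10 = 0.0253 mmol/kg

[CO2*] = 0.0253 mmol/kg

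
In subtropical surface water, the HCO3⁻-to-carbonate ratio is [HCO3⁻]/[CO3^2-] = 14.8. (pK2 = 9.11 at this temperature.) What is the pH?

From K2 = [H⁺][CO3^2-]/[HCO3⁻]:  pH = pK2 − log₁₀([HCO3⁻]/[CO3^2-])
log₁₀(14.8) = +1.170
pH = 9.11 − (+1.170) = 7.94

pH = 7.94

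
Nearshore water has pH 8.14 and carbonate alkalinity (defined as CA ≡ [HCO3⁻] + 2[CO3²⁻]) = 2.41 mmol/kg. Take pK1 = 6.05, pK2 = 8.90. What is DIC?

DIC = 2.11 mmol/kg

CA = [HCO3⁻] + 2[CO3²⁻] = (α₁ + 2α₂)·DIC
At pH 8.14: [H⁺]/K1 = 10^-2.09 = 0.0081283, K2/[H⁺] = 10^-0.76 = 0.17378
α₁ = 1/(1 + 0.0081283 + 0.17378) = 1/1.1819 = 0.8461; α₂ = α₁·K2/[H⁺] = 0.1470
α₁ + 2α₂ = 1.1402
DIC = CA / (α₁ + 2α₂) = 2.41 / 1.1402 = 2.11 mmol/kg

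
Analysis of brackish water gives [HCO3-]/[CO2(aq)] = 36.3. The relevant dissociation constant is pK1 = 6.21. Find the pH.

pH = 7.77

From K1 = [H⁺][HCO3-]/[CO2(aq)]:  pH = pK1 + log₁₀([HCO3-]/[CO2(aq)])
log₁₀(36.3) = +1.560
pH = 6.21 + (+1.560) = 7.77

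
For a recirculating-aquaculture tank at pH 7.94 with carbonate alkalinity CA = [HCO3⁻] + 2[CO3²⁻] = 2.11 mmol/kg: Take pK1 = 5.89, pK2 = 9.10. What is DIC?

DIC = 2.00 mmol/kg

CA = [HCO3⁻] + 2[CO3²⁻] = (α₁ + 2α₂)·DIC
At pH 7.94: [H⁺]/K1 = 10^-2.05 = 0.0089125, K2/[H⁺] = 10^-1.16 = 0.069183
α₁ = 1/(1 + 0.0089125 + 0.069183) = 1/1.0781 = 0.9276; α₂ = α₁·K2/[H⁺] = 0.06417
α₁ + 2α₂ = 1.0559
DIC = CA / (α₁ + 2α₂) = 2.11 / 1.0559 = 2.00 mmol/kg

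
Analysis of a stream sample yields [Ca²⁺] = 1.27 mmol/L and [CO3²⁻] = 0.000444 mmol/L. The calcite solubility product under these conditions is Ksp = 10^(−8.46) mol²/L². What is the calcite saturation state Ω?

Ω = 0.163

Ksp = 10^(−8.46) = 3.467×10^-9
Ω = [Ca²⁺][CO3²⁻]/Ksp = (1.27×10^-3)(0.000444×10^-3) / 3.467×10^-9 = 0.163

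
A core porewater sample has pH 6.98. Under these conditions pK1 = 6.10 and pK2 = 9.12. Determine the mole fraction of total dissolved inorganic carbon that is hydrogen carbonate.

α₁ = 0.878

α₁ = 1 / (1 + [H⁺]/K1 + K2/[H⁺]) = 1 / (1 + 10^-0.88 + 10^-2.14)
   = 1 / (1 + 0.13183 + 0.0072444) = 1/1.1391 = 0.8779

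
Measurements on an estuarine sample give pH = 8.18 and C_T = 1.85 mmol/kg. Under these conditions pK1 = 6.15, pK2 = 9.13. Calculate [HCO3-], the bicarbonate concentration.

α₁ = 1 / (1 + [H⁺]/K1 + K2/[H⁺]) = 1 / (1 + 10^-2.03 + 10^-0.95)
   = 1 / (1 + 0.0093325 + 0.11220) = 1/1.1215 = 0.8916
[HCO3⁻] = α₁ × DIC = 0.8916 × 1.85 = 1.65 mmol/kg

[HCO3⁻] = 1.65 mmol/kg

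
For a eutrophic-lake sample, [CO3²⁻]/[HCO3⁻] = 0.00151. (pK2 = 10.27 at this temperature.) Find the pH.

pH = 7.45

From K2 = [H⁺][CO3²⁻]/[HCO3⁻]:  pH = pK2 + log₁₀([CO3²⁻]/[HCO3⁻])
log₁₀(0.00151) = -2.821
pH = 10.27 + (-2.821) = 7.45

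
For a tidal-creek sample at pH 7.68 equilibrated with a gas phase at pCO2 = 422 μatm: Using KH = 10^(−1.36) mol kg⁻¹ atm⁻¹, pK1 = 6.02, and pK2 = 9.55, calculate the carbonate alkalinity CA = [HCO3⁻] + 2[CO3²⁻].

[CO2*] = KH · pCO2 = 10^(−1.36) × 422×10^-6 = 1.842×10^-5 mol/kg
α₀ = 1/(1 + K1/[H⁺] + K1K2/[H⁺]²) = 1/(1 + 10^+1.66 + 10^-0.21) = 0.02113
DIC = [CO2*]/α₀ = 1.842×10^-5 / 0.02113 = 0.8718 mmol/kg
CA = (α₁ + 2α₂)·DIC = (0.9658 + 2×0.01303) × 0.8718 = 0.865 mmol/kg

CA = 0.865 mmol/kg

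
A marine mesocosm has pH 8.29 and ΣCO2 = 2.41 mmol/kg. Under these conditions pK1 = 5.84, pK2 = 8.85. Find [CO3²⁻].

α₂ = 1 / (1 + [H⁺]/K2 + [H⁺]²/(K1K2)) = 1 / (1 + 10^+0.56 + 10^-1.89)
   = 1 / (1 + 3.6308 + 0.012882) = 1/4.6437 = 0.2153
[CO3²⁻] = α₂ × DIC = 0.2153 × 2.41 = 0.519 mmol/kg

[CO3²⁻] = 0.519 mmol/kg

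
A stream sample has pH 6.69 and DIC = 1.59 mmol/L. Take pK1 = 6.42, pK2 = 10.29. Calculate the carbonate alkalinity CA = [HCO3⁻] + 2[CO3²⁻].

CA = 1.03 mmol/L

CA = [HCO3⁻] + 2[CO3²⁻] = (α₁ + 2α₂)·DIC
At pH 6.69: [H⁺]/K1 = 10^-0.27 = 0.53703, K2/[H⁺] = 10^-3.60 = 0.00025119
α₁ = 1/(1 + 0.53703 + 0.00025119) = 1/1.5373 = 0.6505; α₂ = α₁·K2/[H⁺] = 0.0001634
α₁ + 2α₂ = 0.6508
CA = 0.6508 × 1.59 = 1.03 mmol/L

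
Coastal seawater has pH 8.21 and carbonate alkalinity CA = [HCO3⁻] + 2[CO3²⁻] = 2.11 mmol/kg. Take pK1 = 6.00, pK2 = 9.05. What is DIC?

CA = [HCO3⁻] + 2[CO3²⁻] = (α₁ + 2α₂)·DIC
At pH 8.21: [H⁺]/K1 = 10^-2.21 = 0.0061660, K2/[H⁺] = 10^-0.84 = 0.14454
α₁ = 1/(1 + 0.0061660 + 0.14454) = 1/1.1507 = 0.8690; α₂ = α₁·K2/[H⁺] = 0.1256
α₁ + 2α₂ = 1.1203
DIC = CA / (α₁ + 2α₂) = 2.11 / 1.1203 = 1.88 mmol/kg

DIC = 1.88 mmol/kg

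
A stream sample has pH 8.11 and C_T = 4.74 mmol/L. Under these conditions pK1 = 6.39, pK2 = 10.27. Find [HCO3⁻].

[HCO3⁻] = 4.62 mmol/L

α₁ = 1 / (1 + [H⁺]/K1 + K2/[H⁺]) = 1 / (1 + 10^-1.72 + 10^-2.16)
   = 1 / (1 + 0.019055 + 0.0069183) = 1/1.0260 = 0.9747
[HCO3⁻] = α₁ × DIC = 0.9747 × 4.74 = 4.62 mmol/L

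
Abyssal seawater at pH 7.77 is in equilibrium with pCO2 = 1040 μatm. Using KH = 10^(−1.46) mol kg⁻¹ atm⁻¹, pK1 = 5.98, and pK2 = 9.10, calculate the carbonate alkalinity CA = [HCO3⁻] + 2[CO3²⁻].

CA = 2.43 mmol/kg

[CO2*] = KH · pCO2 = 10^(−1.46) × 1040×10^-6 = 3.606×10^-5 mol/kg
α₀ = 1/(1 + K1/[H⁺] + K1K2/[H⁺]²) = 1/(1 + 10^+1.79 + 10^+0.46) = 0.01526
DIC = [CO2*]/α₀ = 3.606×10^-5 / 0.01526 = 2.364 mmol/kg
CA = (α₁ + 2α₂)·DIC = (0.9407 + 2×0.04400) × 2.364 = 2.43 mmol/kg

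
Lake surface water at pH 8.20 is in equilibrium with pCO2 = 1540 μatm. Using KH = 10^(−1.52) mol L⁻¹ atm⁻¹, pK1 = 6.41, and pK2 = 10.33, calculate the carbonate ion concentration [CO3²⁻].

[CO2*] = KH · pCO2 = 10^(−1.52) × 1540×10^-6 = 4.651×10^-5 mol/L
α₀ = 1/(1 + K1/[H⁺] + K1K2/[H⁺]²) = 1/(1 + 10^+1.79 + 10^-0.34) = 0.01584
DIC = [CO2*]/α₀ = 4.651×10^-5 / 0.01584 = 2.935 mmol/L
[CO3²⁻] = α₂·DIC; α₂ = 0.007242, so [CO3²⁻] = 0.007242 × 2.935 = 0.0213 mmol/L

[CO3²⁻] = 0.0213 mmol/L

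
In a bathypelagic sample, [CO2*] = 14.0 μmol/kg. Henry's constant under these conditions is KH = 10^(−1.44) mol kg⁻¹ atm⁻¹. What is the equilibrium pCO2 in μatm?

pCO2 = 386 μatm

KH = 10^(−1.44) = 3.631×10^-2 mol kg⁻¹ atm⁻¹
pCO2 = [CO2*]/KH = 14.0×10^-6 / 3.631×10^-2 = 3.86×10^-4 atm = 386 μatm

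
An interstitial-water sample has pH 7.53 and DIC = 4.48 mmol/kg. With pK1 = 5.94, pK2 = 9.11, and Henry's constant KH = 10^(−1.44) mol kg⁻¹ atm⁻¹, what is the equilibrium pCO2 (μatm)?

pCO2 = 3010 μatm

α₀ = 1 / (1 + K1/[H⁺] + K1K2/[H⁺]²) = 1 / (1 + 10^+1.59 + 10^+0.01)
   = 1 / (1 + 38.905 + 1.0233) = 1/40.928 = 0.02443
[CO2*] = α₀ × DIC = 0.02443 × 4.48 = 0.1095 mmol/kg
pCO2 = [CO2*]/KH = 1.095×10^-4 / 3.631×10^-2 = 3010 μatm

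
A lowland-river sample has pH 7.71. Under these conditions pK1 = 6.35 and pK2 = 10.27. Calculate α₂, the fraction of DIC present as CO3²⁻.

α₂ = 1 / (1 + [H⁺]/K2 + [H⁺]²/(K1K2)) = 1 / (1 + 10^+2.56 + 10^+1.20)
   = 1 / (1 + 363.08 + 15.849) = 1/379.93 = 0.002632

α₂ = 0.00263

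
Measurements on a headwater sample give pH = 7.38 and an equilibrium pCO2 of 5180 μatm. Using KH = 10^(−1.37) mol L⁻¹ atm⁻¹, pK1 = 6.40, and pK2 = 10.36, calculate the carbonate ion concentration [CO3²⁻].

[CO2*] = KH · pCO2 = 10^(−1.37) × 5180×10^-6 = 2.210×10^-4 mol/L
α₀ = 1/(1 + K1/[H⁺] + K1K2/[H⁺]²) = 1/(1 + 10^+0.98 + 10^-2.00) = 0.09470
DIC = [CO2*]/α₀ = 2.210×10^-4 / 0.09470 = 2.333 mmol/L
[CO3²⁻] = α₂·DIC; α₂ = 0.0009470, so [CO3²⁻] = 0.0009470 × 2.333 = 0.00221 mmol/L = 2.21 μmol/L

[CO3²⁻] = 2.21 μmol/L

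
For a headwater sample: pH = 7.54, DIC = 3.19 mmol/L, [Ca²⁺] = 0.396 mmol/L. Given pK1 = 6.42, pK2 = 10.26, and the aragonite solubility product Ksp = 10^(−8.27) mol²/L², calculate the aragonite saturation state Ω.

α₂ = 1 / (1 + [H⁺]/K2 + [H⁺]²/(K1K2)) = 1 / (1 + 10^+2.72 + 10^+1.60)
   = 1 / (1 + 524.81 + 39.811) = 1/565.62 = 0.001768
[CO3²⁻] = α₂ × DIC = 0.001768 × 3.19 = 0.005640 mmol/L = 5.640 μmol/L
Ksp = 10^(−8.27) = 5.370×10^-9
Ω = [Ca²⁺][CO3²⁻]/Ksp = (0.396×10^-3)(5.640×10^-6) / 5.370×10^-9 = 0.416

Ω = 0.416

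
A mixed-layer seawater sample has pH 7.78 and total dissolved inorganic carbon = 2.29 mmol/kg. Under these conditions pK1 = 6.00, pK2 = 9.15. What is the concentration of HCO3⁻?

[HCO3⁻] = 2.16 mmol/kg

α₁ = 1 / (1 + [H⁺]/K1 + K2/[H⁺]) = 1 / (1 + 10^-1.78 + 10^-1.37)
   = 1 / (1 + 0.016596 + 0.042658) = 1/1.0593 = 0.9441
[HCO3⁻] = α₁ × DIC = 0.9441 × 2.29 = 2.16 mmol/kg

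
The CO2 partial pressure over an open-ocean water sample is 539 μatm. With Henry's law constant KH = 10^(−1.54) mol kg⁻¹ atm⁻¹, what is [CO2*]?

KH = 10^(−1.54) = 2.884×10^-2 mol kg⁻¹ atm⁻¹
[CO2*] = KH · pCO2 = 2.884×10^-2 × 539×10^-6 atm = 1.55×10^-5 mol/kg

[CO2*] = 15.5 μmol/kg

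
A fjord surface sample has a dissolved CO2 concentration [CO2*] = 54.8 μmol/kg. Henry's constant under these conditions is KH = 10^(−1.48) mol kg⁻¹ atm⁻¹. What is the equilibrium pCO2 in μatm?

pCO2 = 1650 μatm

KH = 10^(−1.48) = 3.311×10^-2 mol kg⁻¹ atm⁻¹
pCO2 = [CO2*]/KH = 54.8×10^-6 / 3.311×10^-2 = 1.65×10^-3 atm = 1650 μatm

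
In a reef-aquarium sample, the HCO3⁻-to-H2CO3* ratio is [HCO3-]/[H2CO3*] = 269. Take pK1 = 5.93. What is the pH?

pH = 8.36

From K1 = [H⁺][HCO3-]/[H2CO3*]:  pH = pK1 + log₁₀([HCO3-]/[H2CO3*])
log₁₀(269) = +2.430
pH = 5.93 + (+2.430) = 8.36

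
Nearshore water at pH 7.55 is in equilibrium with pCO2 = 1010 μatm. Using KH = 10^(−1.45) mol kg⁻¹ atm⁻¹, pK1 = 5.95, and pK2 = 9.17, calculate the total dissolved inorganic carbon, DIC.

[CO2*] = KH · pCO2 = 10^(−1.45) × 1010×10^-6 = 3.584×10^-5 mol/kg
α₀ = 1/(1 + K1/[H⁺] + K1K2/[H⁺]²) = 1/(1 + 10^+1.60 + 10^-0.02) = 0.02394
DIC = [CO2*]/α₀ = 3.584×10^-5 / 0.02394 = 1.50 mmol/kg

DIC = 1.50 mmol/kg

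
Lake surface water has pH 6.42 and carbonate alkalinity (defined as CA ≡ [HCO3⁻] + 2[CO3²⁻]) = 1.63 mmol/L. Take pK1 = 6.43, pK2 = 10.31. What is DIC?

CA = [HCO3⁻] + 2[CO3²⁻] = (α₁ + 2α₂)·DIC
At pH 6.42: [H⁺]/K1 = 10^0.01 = 1.0233, K2/[H⁺] = 10^-3.89 = 0.00012882
α₁ = 1/(1 + 1.0233 + 0.00012882) = 1/2.0234 = 0.4942; α₂ = α₁·K2/[H⁺] = 6.367×10^-5
α₁ + 2α₂ = 0.4943
DIC = CA / (α₁ + 2α₂) = 1.63 / 0.4943 = 3.30 mmol/L

DIC = 3.30 mmol/L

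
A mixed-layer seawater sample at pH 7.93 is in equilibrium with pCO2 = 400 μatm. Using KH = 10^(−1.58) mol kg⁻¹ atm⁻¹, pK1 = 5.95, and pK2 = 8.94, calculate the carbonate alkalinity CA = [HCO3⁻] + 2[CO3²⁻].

CA = 1.20 mmol/kg

[CO2*] = KH · pCO2 = 10^(−1.58) × 400×10^-6 = 1.052×10^-5 mol/kg
α₀ = 1/(1 + K1/[H⁺] + K1K2/[H⁺]²) = 1/(1 + 10^+1.98 + 10^+0.97) = 0.009449
DIC = [CO2*]/α₀ = 1.052×10^-5 / 0.009449 = 1.113 mmol/kg
CA = (α₁ + 2α₂)·DIC = (0.9024 + 2×0.08818) × 1.113 = 1.20 mmol/kg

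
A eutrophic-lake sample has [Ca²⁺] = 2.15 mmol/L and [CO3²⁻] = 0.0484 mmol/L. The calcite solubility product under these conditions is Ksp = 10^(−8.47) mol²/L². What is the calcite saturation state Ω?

Ksp = 10^(−8.47) = 3.388×10^-9
Ω = [Ca²⁺][CO3²⁻]/Ksp = (2.15×10^-3)(0.0484×10^-3) / 3.388×10^-9 = 30.7

Ω = 30.7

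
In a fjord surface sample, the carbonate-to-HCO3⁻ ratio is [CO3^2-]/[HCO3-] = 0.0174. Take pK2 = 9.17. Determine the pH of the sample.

From K2 = [H⁺][CO3^2-]/[HCO3-]:  pH = pK2 + log₁₀([CO3^2-]/[HCO3-])
log₁₀(0.0174) = -1.759
pH = 9.17 + (-1.759) = 7.41

pH = 7.41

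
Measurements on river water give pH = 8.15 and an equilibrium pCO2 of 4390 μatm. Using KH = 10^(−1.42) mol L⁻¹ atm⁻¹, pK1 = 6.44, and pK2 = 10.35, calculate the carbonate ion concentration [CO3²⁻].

[CO3²⁻] = 0.0540 mmol/L

[CO2*] = KH · pCO2 = 10^(−1.42) × 4390×10^-6 = 1.669×10^-4 mol/L
α₀ = 1/(1 + K1/[H⁺] + K1K2/[H⁺]²) = 1/(1 + 10^+1.71 + 10^-0.49) = 0.01901
DIC = [CO2*]/α₀ = 1.669×10^-4 / 0.01901 = 8.781 mmol/L
[CO3²⁻] = α₂·DIC; α₂ = 0.006151, so [CO3²⁻] = 0.006151 × 8.781 = 0.0540 mmol/L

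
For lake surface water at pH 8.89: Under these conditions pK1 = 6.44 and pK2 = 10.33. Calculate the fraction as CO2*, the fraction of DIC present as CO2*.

α₀ = 0.00341

α₀ = 1 / (1 + K1/[H⁺] + K1K2/[H⁺]²) = 1 / (1 + 10^+2.45 + 10^+1.01)
   = 1 / (1 + 281.84 + 10.233) = 1/293.07 = 0.003412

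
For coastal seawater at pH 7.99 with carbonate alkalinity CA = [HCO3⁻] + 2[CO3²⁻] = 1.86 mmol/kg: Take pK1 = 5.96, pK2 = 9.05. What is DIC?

CA = [HCO3⁻] + 2[CO3²⁻] = (α₁ + 2α₂)·DIC
At pH 7.99: [H⁺]/K1 = 10^-2.03 = 0.0093325, K2/[H⁺] = 10^-1.06 = 0.087096
α₁ = 1/(1 + 0.0093325 + 0.087096) = 1/1.0964 = 0.9121; α₂ = α₁·K2/[H⁺] = 0.07944
α₁ + 2α₂ = 1.0709
DIC = CA / (α₁ + 2α₂) = 1.86 / 1.0709 = 1.74 mmol/kg

DIC = 1.74 mmol/kg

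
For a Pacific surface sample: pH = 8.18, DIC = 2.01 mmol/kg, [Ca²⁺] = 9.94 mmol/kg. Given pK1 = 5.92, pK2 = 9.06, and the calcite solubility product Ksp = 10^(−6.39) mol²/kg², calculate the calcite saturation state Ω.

Ω = 5.68

α₂ = 1 / (1 + [H⁺]/K2 + [H⁺]²/(K1K2)) = 1 / (1 + 10^+0.88 + 10^-1.38)
   = 1 / (1 + 7.5858 + 0.041687) = 1/8.6275 = 0.1159
[CO3²⁻] = α₂ × DIC = 0.1159 × 2.01 = 0.2330 mmol/kg
Ksp = 10^(−6.39) = 4.074×10^-7
Ω = [Ca²⁺][CO3²⁻]/Ksp = (9.94×10^-3)(2.330×10^-4) / 4.074×10^-7 = 5.68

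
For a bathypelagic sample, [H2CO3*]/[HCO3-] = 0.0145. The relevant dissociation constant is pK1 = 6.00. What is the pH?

From K1 = [H⁺][HCO3-]/[H2CO3*]:  pH = pK1 − log₁₀([H2CO3*]/[HCO3-])
log₁₀(0.0145) = -1.839
pH = 6.00 − (-1.839) = 7.84

pH = 7.84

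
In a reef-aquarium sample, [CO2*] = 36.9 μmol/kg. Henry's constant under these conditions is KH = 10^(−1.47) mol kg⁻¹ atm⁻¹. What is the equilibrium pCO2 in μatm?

KH = 10^(−1.47) = 3.388×10^-2 mol kg⁻¹ atm⁻¹
pCO2 = [CO2*]/KH = 36.9×10^-6 / 3.388×10^-2 = 1.09×10^-3 atm = 1090 μatm

pCO2 = 1090 μatm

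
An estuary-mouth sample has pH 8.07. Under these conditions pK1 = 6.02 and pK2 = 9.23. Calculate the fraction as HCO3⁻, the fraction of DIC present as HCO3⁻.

α₁ = 0.928

α₁ = 1 / (1 + [H⁺]/K1 + K2/[H⁺]) = 1 / (1 + 10^-2.05 + 10^-1.16)
   = 1 / (1 + 0.0089125 + 0.069183) = 1/1.0781 = 0.9276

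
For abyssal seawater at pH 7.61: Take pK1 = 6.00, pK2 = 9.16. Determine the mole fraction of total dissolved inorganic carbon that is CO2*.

α₀ = 1 / (1 + K1/[H⁺] + K1K2/[H⁺]²) = 1 / (1 + 10^+1.61 + 10^+0.06)
   = 1 / (1 + 40.738 + 1.1482) = 1/42.886 = 0.02332

α₀ = 0.0233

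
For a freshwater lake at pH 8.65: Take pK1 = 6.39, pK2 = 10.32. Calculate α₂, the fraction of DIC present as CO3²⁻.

α₂ = 1 / (1 + [H⁺]/K2 + [H⁺]²/(K1K2)) = 1 / (1 + 10^+1.67 + 10^-0.59)
   = 1 / (1 + 46.774 + 0.25704) = 1/48.031 = 0.02082

α₂ = 0.0208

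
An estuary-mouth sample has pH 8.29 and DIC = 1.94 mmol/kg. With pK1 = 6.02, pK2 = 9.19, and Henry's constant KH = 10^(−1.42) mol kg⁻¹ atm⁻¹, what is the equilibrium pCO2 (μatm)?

pCO2 = 242 μatm

α₀ = 1 / (1 + K1/[H⁺] + K1K2/[H⁺]²) = 1 / (1 + 10^+2.27 + 10^+1.37)
   = 1 / (1 + 186.21 + 23.442) = 1/210.65 = 0.004747
[CO2*] = α₀ × DIC = 0.004747 × 1.94 = 0.009210 mmol/kg = 9.210 μmol/kg
pCO2 = [CO2*]/KH = 9.210×10^-6 / 3.802×10^-2 = 242 μatm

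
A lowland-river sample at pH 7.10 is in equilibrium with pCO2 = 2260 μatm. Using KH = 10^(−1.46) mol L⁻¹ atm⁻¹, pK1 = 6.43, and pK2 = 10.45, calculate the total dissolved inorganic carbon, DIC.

[CO2*] = KH · pCO2 = 10^(−1.46) × 2260×10^-6 = 7.836×10^-5 mol/L
α₀ = 1/(1 + K1/[H⁺] + K1K2/[H⁺]²) = 1/(1 + 10^+0.67 + 10^-2.68) = 0.1761
DIC = [CO2*]/α₀ = 7.836×10^-5 / 0.1761 = 0.445 mmol/L

DIC = 0.445 mmol/L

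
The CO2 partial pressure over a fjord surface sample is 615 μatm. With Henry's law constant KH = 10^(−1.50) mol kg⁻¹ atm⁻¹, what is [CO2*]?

KH = 10^(−1.50) = 3.162×10^-2 mol kg⁻¹ atm⁻¹
[CO2*] = KH · pCO2 = 3.162×10^-2 × 615×10^-6 atm = 1.94×10^-5 mol/kg

[CO2*] = 19.4 μmol/kg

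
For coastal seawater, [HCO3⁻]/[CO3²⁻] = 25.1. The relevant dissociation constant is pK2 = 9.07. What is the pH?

From K2 = [H⁺][CO3²⁻]/[HCO3⁻]:  pH = pK2 − log₁₀([HCO3⁻]/[CO3²⁻])
log₁₀(25.1) = +1.400
pH = 9.07 − (+1.400) = 7.67

pH = 7.67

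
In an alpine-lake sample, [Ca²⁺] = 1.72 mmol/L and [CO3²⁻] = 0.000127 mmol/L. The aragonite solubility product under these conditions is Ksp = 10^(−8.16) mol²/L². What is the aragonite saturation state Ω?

Ksp = 10^(−8.16) = 6.918×10^-9
Ω = [Ca²⁺][CO3²⁻]/Ksp = (1.72×10^-3)(0.000127×10^-3) / 6.918×10^-9 = 0.0316

Ω = 0.0316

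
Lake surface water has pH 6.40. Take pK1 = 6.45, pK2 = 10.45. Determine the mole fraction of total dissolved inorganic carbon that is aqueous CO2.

α₀ = 1 / (1 + K1/[H⁺] + K1K2/[H⁺]²) = 1 / (1 + 10^-0.05 + 10^-4.10)
   = 1 / (1 + 0.89125 + 7.9433×10^-5) = 1/1.8913 = 0.5287

α₀ = 0.529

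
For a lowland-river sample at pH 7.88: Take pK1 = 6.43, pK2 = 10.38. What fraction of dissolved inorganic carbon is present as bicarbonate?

α₁ = 1 / (1 + [H⁺]/K1 + K2/[H⁺]) = 1 / (1 + 10^-1.45 + 10^-2.50)
   = 1 / (1 + 0.035481 + 0.0031623) = 1/1.0386 = 0.9628

α₁ = 0.963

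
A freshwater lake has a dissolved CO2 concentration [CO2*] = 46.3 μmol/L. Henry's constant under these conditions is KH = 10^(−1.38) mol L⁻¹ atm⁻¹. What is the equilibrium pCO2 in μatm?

KH = 10^(−1.38) = 4.169×10^-2 mol L⁻¹ atm⁻¹
pCO2 = [CO2*]/KH = 46.3×10^-6 / 4.169×10^-2 = 1.11×10^-3 atm = 1110 μatm

pCO2 = 1110 μatm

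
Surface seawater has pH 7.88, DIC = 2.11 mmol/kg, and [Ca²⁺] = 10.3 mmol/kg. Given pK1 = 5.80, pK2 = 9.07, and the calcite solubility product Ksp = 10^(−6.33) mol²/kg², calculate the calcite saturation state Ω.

α₂ = 1 / (1 + [H⁺]/K2 + [H⁺]²/(K1K2)) = 1 / (1 + 10^+1.19 + 10^-0.89)
   = 1 / (1 + 15.488 + 0.12882) = 1/16.617 = 0.06018
[CO3²⁻] = α₂ × DIC = 0.06018 × 2.11 = 0.1270 mmol/kg
Ksp = 10^(−6.33) = 4.677×10^-7
Ω = [Ca²⁺][CO3²⁻]/Ksp = (10.3×10^-3)(1.270×10^-4) / 4.677×10^-7 = 2.80

Ω = 2.80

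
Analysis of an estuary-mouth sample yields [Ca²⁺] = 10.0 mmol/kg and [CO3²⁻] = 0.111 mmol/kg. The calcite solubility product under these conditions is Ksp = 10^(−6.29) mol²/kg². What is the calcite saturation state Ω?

Ω = 2.16

Ksp = 10^(−6.29) = 5.129×10^-7
Ω = [Ca²⁺][CO3²⁻]/Ksp = (10.0×10^-3)(0.111×10^-3) / 5.129×10^-7 = 2.16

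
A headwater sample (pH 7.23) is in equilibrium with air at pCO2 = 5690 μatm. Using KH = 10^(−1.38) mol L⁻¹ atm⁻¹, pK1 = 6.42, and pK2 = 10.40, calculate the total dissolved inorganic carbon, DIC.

DIC = 1.77 mmol/L

[CO2*] = KH · pCO2 = 10^(−1.38) × 5690×10^-6 = 2.372×10^-4 mol/L
α₀ = 1/(1 + K1/[H⁺] + K1K2/[H⁺]²) = 1/(1 + 10^+0.81 + 10^-2.36) = 0.1340
DIC = [CO2*]/α₀ = 2.372×10^-4 / 0.1340 = 1.77 mmol/L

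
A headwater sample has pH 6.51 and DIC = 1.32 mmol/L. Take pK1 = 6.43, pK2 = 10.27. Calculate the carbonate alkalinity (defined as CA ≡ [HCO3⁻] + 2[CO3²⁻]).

CA = [HCO3⁻] + 2[CO3²⁻] = (α₁ + 2α₂)·DIC
At pH 6.51: [H⁺]/K1 = 10^-0.08 = 0.83176, K2/[H⁺] = 10^-3.76 = 0.00017378
α₁ = 1/(1 + 0.83176 + 0.00017378) = 1/1.8319 = 0.5459; α₂ = α₁·K2/[H⁺] = 9.486×10^-5
α₁ + 2α₂ = 0.5461
CA = 0.5461 × 1.32 = 0.721 mmol/L

CA = 0.721 mmol/L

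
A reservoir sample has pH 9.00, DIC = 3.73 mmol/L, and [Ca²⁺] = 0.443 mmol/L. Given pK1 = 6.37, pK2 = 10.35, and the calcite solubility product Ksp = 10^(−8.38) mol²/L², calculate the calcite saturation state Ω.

Ω = 16.9

α₂ = 1 / (1 + [H⁺]/K2 + [H⁺]²/(K1K2)) = 1 / (1 + 10^+1.35 + 10^-1.28)
   = 1 / (1 + 22.387 + 0.052481) = 1/23.440 = 0.04266
[CO3²⁻] = α₂ × DIC = 0.04266 × 3.73 = 0.1591 mmol/L
Ksp = 10^(−8.38) = 4.169×10^-9
Ω = [Ca²⁺][CO3²⁻]/Ksp = (0.443×10^-3)(1.591×10^-4) / 4.169×10^-9 = 16.9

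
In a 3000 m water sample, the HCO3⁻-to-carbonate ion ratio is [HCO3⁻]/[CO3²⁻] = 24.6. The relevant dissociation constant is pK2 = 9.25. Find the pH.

pH = 7.86

From K2 = [H⁺][CO3²⁻]/[HCO3⁻]:  pH = pK2 − log₁₀([HCO3⁻]/[CO3²⁻])
log₁₀(24.6) = +1.391
pH = 9.25 − (+1.391) = 7.86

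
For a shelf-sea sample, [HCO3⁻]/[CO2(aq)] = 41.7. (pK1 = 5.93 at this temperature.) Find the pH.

From K1 = [H⁺][HCO3⁻]/[CO2(aq)]:  pH = pK1 + log₁₀([HCO3⁻]/[CO2(aq)])
log₁₀(41.7) = +1.620
pH = 5.93 + (+1.620) = 7.55

pH = 7.55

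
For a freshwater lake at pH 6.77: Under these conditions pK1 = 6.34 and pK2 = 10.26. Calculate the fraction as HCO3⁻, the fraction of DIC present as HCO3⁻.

α₁ = 1 / (1 + [H⁺]/K1 + K2/[H⁺]) = 1 / (1 + 10^-0.43 + 10^-3.49)
   = 1 / (1 + 0.37154 + 0.00032359) = 1/1.3719 = 0.7289

α₁ = 0.729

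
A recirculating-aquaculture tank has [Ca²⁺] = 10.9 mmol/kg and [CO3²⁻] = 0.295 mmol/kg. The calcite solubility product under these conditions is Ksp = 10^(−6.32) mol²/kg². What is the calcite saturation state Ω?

Ω = 6.72

Ksp = 10^(−6.32) = 4.786×10^-7
Ω = [Ca²⁺][CO3²⁻]/Ksp = (10.9×10^-3)(0.295×10^-3) / 4.786×10^-7 = 6.72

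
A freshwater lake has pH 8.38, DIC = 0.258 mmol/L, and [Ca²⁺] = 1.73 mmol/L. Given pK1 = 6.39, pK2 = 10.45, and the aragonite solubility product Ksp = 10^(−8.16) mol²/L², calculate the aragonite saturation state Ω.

Ω = 0.539

α₂ = 1 / (1 + [H⁺]/K2 + [H⁺]²/(K1K2)) = 1 / (1 + 10^+2.07 + 10^+0.08)
   = 1 / (1 + 117.49 + 1.2023) = 1/119.69 = 0.008355
[CO3²⁻] = α₂ × DIC = 0.008355 × 0.258 = 0.002156 mmol/L = 2.156 μmol/L
Ksp = 10^(−8.16) = 6.918×10^-9
Ω = [Ca²⁺][CO3²⁻]/Ksp = (1.73×10^-3)(2.156×10^-6) / 6.918×10^-9 = 0.539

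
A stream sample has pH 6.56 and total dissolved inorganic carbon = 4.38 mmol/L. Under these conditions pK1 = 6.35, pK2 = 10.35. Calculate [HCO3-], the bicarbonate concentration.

[HCO3⁻] = 2.71 mmol/L

α₁ = 1 / (1 + [H⁺]/K1 + K2/[H⁺]) = 1 / (1 + 10^-0.21 + 10^-3.79)
   = 1 / (1 + 0.61660 + 0.00016218) = 1/1.6168 = 0.6185
[HCO3⁻] = α₁ × DIC = 0.6185 × 4.38 = 2.71 mmol/L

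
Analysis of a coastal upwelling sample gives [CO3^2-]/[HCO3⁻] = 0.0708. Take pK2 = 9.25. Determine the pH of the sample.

From K2 = [H⁺][CO3^2-]/[HCO3⁻]:  pH = pK2 + log₁₀([CO3^2-]/[HCO3⁻])
log₁₀(0.0708) = -1.150
pH = 9.25 + (-1.150) = 8.10

pH = 8.10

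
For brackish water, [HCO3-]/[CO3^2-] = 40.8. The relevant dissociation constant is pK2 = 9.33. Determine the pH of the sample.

From K2 = [H⁺][CO3^2-]/[HCO3-]:  pH = pK2 − log₁₀([HCO3-]/[CO3^2-])
log₁₀(40.8) = +1.611
pH = 9.33 − (+1.611) = 7.72

pH = 7.72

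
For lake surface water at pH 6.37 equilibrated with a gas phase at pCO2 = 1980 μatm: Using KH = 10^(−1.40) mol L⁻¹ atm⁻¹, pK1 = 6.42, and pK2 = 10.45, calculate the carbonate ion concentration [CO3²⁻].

[CO2*] = KH · pCO2 = 10^(−1.40) × 1980×10^-6 = 7.883×10^-5 mol/L
α₀ = 1/(1 + K1/[H⁺] + K1K2/[H⁺]²) = 1/(1 + 10^-0.05 + 10^-4.13) = 0.5287
DIC = [CO2*]/α₀ = 7.883×10^-5 / 0.5287 = 0.1491 mmol/L
[CO3²⁻] = α₂·DIC; α₂ = 3.920×10^-5, so [CO3²⁻] = 3.920×10^-5 × 0.1491 = 5.84×10^-6 mmol/L = 0.00584 μmol/L

[CO3²⁻] = 0.00584 μmol/L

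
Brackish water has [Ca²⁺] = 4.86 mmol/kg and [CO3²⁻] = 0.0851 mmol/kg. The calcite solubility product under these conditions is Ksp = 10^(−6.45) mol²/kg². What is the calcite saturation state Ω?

Ksp = 10^(−6.45) = 3.548×10^-7
Ω = [Ca²⁺][CO3²⁻]/Ksp = (4.86×10^-3)(0.0851×10^-3) / 3.548×10^-7 = 1.17

Ω = 1.17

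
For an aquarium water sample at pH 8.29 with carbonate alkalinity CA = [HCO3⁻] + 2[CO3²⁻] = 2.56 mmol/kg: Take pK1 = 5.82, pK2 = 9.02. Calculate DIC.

DIC = 2.22 mmol/kg

CA = [HCO3⁻] + 2[CO3²⁻] = (α₁ + 2α₂)·DIC
At pH 8.29: [H⁺]/K1 = 10^-2.47 = 0.0033884, K2/[H⁺] = 10^-0.73 = 0.18621
α₁ = 1/(1 + 0.0033884 + 0.18621) = 1/1.1896 = 0.8406; α₂ = α₁·K2/[H⁺] = 0.1565
α₁ + 2α₂ = 1.1537
DIC = CA / (α₁ + 2α₂) = 2.56 / 1.1537 = 2.22 mmol/kg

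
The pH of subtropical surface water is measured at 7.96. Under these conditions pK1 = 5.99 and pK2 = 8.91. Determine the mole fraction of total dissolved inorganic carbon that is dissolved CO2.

α₀ = 0.00954

α₀ = 1 / (1 + K1/[H⁺] + K1K2/[H⁺]²) = 1 / (1 + 10^+1.97 + 10^+1.02)
   = 1 / (1 + 93.325 + 10.471) = 1/104.80 = 0.009542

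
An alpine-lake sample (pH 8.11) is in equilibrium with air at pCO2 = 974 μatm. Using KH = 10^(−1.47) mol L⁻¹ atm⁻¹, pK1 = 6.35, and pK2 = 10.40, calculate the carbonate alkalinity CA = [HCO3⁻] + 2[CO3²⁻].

[CO2*] = KH · pCO2 = 10^(−1.47) × 974×10^-6 = 3.300×10^-5 mol/L
α₀ = 1/(1 + K1/[H⁺] + K1K2/[H⁺]²) = 1/(1 + 10^+1.76 + 10^-0.53) = 0.01700
DIC = [CO2*]/α₀ = 3.300×10^-5 / 0.01700 = 1.942 mmol/L
CA = (α₁ + 2α₂)·DIC = (0.9780 + 2×0.005016) × 1.942 = 1.92 mmol/L

CA = 1.92 mmol/L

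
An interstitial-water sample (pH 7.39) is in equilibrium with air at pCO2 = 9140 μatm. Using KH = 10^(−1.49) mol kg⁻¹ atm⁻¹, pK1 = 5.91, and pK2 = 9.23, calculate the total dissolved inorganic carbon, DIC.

DIC = 9.36 mmol/kg

[CO2*] = KH · pCO2 = 10^(−1.49) × 9140×10^-6 = 2.958×10^-4 mol/kg
α₀ = 1/(1 + K1/[H⁺] + K1K2/[H⁺]²) = 1/(1 + 10^+1.48 + 10^-0.36) = 0.03161
DIC = [CO2*]/α₀ = 2.958×10^-4 / 0.03161 = 9.36 mmol/kg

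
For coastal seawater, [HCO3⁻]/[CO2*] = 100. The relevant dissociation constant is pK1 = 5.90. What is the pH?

From K1 = [H⁺][HCO3⁻]/[CO2*]:  pH = pK1 + log₁₀([HCO3⁻]/[CO2*])
log₁₀(100) = +2.000
pH = 5.90 + (+2.000) = 7.90

pH = 7.90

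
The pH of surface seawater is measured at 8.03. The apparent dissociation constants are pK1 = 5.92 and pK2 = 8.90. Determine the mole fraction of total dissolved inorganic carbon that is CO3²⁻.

α₂ = 1 / (1 + [H⁺]/K2 + [H⁺]²/(K1K2)) = 1 / (1 + 10^+0.87 + 10^-1.24)
   = 1 / (1 + 7.4131 + 0.057544) = 1/8.4706 = 0.1181

α₂ = 0.118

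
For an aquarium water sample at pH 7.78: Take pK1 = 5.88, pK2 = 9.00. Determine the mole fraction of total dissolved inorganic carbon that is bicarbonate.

α₁ = 0.932

α₁ = 1 / (1 + [H⁺]/K1 + K2/[H⁺]) = 1 / (1 + 10^-1.90 + 10^-1.22)
   = 1 / (1 + 0.012589 + 0.060256) = 1/1.0728 = 0.9321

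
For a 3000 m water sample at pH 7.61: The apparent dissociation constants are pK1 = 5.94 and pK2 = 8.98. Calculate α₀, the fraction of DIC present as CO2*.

α₀ = 0.0201

α₀ = 1 / (1 + K1/[H⁺] + K1K2/[H⁺]²) = 1 / (1 + 10^+1.67 + 10^+0.30)
   = 1 / (1 + 46.774 + 1.9953) = 1/49.769 = 0.02009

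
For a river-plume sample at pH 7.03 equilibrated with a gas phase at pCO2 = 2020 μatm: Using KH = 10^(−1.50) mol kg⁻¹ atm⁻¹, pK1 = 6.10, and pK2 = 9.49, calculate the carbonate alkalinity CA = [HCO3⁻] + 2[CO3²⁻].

[CO2*] = KH · pCO2 = 10^(−1.50) × 2020×10^-6 = 6.388×10^-5 mol/kg
α₀ = 1/(1 + K1/[H⁺] + K1K2/[H⁺]²) = 1/(1 + 10^+0.93 + 10^-1.53) = 0.1048
DIC = [CO2*]/α₀ = 6.388×10^-5 / 0.1048 = 0.6095 mmol/kg
CA = (α₁ + 2α₂)·DIC = (0.8921 + 2×0.003093) × 0.6095 = 0.547 mmol/kg

CA = 0.547 mmol/kg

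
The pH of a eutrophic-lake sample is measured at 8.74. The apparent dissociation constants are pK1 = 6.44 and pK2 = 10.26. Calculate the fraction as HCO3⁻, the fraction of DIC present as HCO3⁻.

α₁ = 0.966

α₁ = 1 / (1 + [H⁺]/K1 + K2/[H⁺]) = 1 / (1 + 10^-2.30 + 10^-1.52)
   = 1 / (1 + 0.0050119 + 0.030200) = 1/1.0352 = 0.9660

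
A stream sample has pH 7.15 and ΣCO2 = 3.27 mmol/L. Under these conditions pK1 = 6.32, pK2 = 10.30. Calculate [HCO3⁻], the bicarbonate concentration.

[HCO3⁻] = 2.85 mmol/L

α₁ = 1 / (1 + [H⁺]/K1 + K2/[H⁺]) = 1 / (1 + 10^-0.83 + 10^-3.15)
   = 1 / (1 + 0.14791 + 0.00070795) = 1/1.1486 = 0.8706
[HCO3⁻] = α₁ × DIC = 0.8706 × 3.27 = 2.85 mmol/L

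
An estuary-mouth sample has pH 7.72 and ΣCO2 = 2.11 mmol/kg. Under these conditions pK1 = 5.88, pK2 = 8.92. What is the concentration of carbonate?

α₂ = 1 / (1 + [H⁺]/K2 + [H⁺]²/(K1K2)) = 1 / (1 + 10^+1.20 + 10^-0.64)
   = 1 / (1 + 15.849 + 0.22909) = 1/17.078 = 0.05855
[CO3²⁻] = α₂ × DIC = 0.05855 × 2.11 = 0.124 mmol/kg

[CO3²⁻] = 0.124 mmol/kg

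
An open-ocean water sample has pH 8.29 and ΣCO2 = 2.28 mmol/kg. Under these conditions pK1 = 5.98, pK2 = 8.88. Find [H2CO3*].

[CO2*] = 8.85 μmol/kg

α₀ = 1 / (1 + K1/[H⁺] + K1K2/[H⁺]²) = 1 / (1 + 10^+2.31 + 10^+1.72)
   = 1 / (1 + 204.17 + 52.481) = 1/257.65 = 0.003881
[CO2*] = α₀ × DIC = 0.003881 × 2.28 = 0.00885 mmol/kg = 8.85 μmol/kg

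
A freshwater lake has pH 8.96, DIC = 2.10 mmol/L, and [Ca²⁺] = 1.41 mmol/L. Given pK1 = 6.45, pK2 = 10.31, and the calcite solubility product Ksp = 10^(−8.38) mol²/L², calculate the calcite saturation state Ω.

α₂ = 1 / (1 + [H⁺]/K2 + [H⁺]²/(K1K2)) = 1 / (1 + 10^+1.35 + 10^-1.16)
   = 1 / (1 + 22.387 + 0.069183) = 1/23.456 = 0.04263
[CO3²⁻] = α₂ × DIC = 0.04263 × 2.10 = 0.08953 mmol/L
Ksp = 10^(−8.38) = 4.169×10^-9
Ω = [Ca²⁺][CO3²⁻]/Ksp = (1.41×10^-3)(8.953×10^-5) / 4.169×10^-9 = 30.3

Ω = 30.3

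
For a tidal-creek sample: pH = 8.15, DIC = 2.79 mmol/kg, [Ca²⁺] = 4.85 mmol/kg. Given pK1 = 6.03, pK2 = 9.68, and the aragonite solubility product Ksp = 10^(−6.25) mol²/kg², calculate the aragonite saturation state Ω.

Ω = 0.685

α₂ = 1 / (1 + [H⁺]/K2 + [H⁺]²/(K1K2)) = 1 / (1 + 10^+1.53 + 10^-0.59)
   = 1 / (1 + 33.884 + 0.25704) = 1/35.141 = 0.02846
[CO3²⁻] = α₂ × DIC = 0.02846 × 2.79 = 0.07939 mmol/kg
Ksp = 10^(−6.25) = 5.623×10^-7
Ω = [Ca²⁺][CO3²⁻]/Ksp = (4.85×10^-3)(7.939×10^-5) / 5.623×10^-7 = 0.685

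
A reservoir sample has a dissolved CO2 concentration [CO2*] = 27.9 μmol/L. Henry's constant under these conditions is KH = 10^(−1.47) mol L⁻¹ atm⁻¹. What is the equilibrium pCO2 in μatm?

KH = 10^(−1.47) = 3.388×10^-2 mol L⁻¹ atm⁻¹
pCO2 = [CO2*]/KH = 27.9×10^-6 / 3.388×10^-2 = 8.23×10^-4 atm = 823 μatm

pCO2 = 823 μatm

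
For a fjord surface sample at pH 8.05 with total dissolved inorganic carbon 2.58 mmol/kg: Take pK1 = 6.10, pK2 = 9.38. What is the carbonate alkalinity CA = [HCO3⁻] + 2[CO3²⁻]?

CA = 2.67 mmol/kg

CA = [HCO3⁻] + 2[CO3²⁻] = (α₁ + 2α₂)·DIC
At pH 8.05: [H⁺]/K1 = 10^-1.95 = 0.011220, K2/[H⁺] = 10^-1.33 = 0.046774
α₁ = 1/(1 + 0.011220 + 0.046774) = 1/1.0580 = 0.9452; α₂ = α₁·K2/[H⁺] = 0.04421
α₁ + 2α₂ = 1.0336
CA = 1.0336 × 2.58 = 2.67 mmol/kg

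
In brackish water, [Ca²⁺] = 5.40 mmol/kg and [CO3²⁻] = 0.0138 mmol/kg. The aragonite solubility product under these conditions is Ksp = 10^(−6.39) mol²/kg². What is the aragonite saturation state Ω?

Ksp = 10^(−6.39) = 4.074×10^-7
Ω = [Ca²⁺][CO3²⁻]/Ksp = (5.40×10^-3)(0.0138×10^-3) / 4.074×10^-7 = 0.183

Ω = 0.183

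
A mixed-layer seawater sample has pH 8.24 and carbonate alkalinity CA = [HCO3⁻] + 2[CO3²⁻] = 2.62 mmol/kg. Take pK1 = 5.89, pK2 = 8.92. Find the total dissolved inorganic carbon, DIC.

DIC = 2.24 mmol/kg

CA = [HCO3⁻] + 2[CO3²⁻] = (α₁ + 2α₂)·DIC
At pH 8.24: [H⁺]/K1 = 10^-2.35 = 0.0044668, K2/[H⁺] = 10^-0.68 = 0.20893
α₁ = 1/(1 + 0.0044668 + 0.20893) = 1/1.2134 = 0.8241; α₂ = α₁·K2/[H⁺] = 0.1722
α₁ + 2α₂ = 1.1685
DIC = CA / (α₁ + 2α₂) = 2.62 / 1.1685 = 2.24 mmol/kg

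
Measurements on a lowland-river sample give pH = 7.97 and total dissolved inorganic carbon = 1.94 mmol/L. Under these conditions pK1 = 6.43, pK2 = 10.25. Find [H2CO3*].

[CO2*] = 0.0541 mmol/L

α₀ = 1 / (1 + K1/[H⁺] + K1K2/[H⁺]²) = 1 / (1 + 10^+1.54 + 10^-0.74)
   = 1 / (1 + 34.674 + 0.18197) = 1/35.856 = 0.02789
[CO2*] = α₀ × DIC = 0.02789 × 1.94 = 0.0541 mmol/L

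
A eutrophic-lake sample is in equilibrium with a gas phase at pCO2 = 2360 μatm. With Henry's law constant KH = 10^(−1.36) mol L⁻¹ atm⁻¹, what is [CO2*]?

[CO2*] = 103 μmol/L

KH = 10^(−1.36) = 4.365×10^-2 mol L⁻¹ atm⁻¹
[CO2*] = KH · pCO2 = 4.365×10^-2 × 2360×10^-6 atm = 1.03×10^-4 mol/L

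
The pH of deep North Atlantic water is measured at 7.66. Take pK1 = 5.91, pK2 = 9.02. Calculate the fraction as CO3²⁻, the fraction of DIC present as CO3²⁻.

α₂ = 0.0411

α₂ = 1 / (1 + [H⁺]/K2 + [H⁺]²/(K1K2)) = 1 / (1 + 10^+1.36 + 10^-0.39)
   = 1 / (1 + 22.909 + 0.40738) = 1/24.316 = 0.04113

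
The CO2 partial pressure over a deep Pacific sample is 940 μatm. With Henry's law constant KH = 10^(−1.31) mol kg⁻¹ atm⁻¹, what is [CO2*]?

KH = 10^(−1.31) = 4.898×10^-2 mol kg⁻¹ atm⁻¹
[CO2*] = KH · pCO2 = 4.898×10^-2 × 940×10^-6 atm = 4.60×10^-5 mol/kg

[CO2*] = 46.0 μmol/kg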